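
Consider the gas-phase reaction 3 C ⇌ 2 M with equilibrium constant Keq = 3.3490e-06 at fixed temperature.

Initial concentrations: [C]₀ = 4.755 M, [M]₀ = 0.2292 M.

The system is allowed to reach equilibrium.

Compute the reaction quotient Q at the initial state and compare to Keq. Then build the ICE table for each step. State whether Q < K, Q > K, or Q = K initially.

Q₀ = 4.8863e-04; Q > K (proceeds reverse)

Q₀ = 4.8863e-04 vs Keq = 3.3490e-06 ⇒ Q>K, reverse
Step 1:
                   C          M
  I            4.755     0.2292
  C           0.3125    -0.2083
  E            5.067    0.02088
  solve Keq expr → x = -0.1042; check Q = 3.3490e-06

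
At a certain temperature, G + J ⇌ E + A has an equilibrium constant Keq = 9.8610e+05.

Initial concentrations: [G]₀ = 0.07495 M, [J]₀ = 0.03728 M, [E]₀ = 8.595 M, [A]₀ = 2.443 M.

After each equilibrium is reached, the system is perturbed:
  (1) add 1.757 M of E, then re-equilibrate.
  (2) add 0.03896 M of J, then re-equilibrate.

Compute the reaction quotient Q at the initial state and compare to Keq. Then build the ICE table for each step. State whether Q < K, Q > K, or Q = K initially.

Q₀ = 7515 vs Keq = 9.8610e+05 ⇒ Q<K, forward
Step 1:
                    G           J           E           A
  init        0.07495     0.03728       8.595       2.443
  Δ          -0.03671    -0.03671     0.03671     0.03671
  eq          0.03824  5.6766e-04       8.632        2.48
  solve Keq expr → x = 0.03671; check Q = 9.8610e+05
Then add 1.757 M of E.
Step 2:
                    G           J           E           A
  init        0.03824  5.6766e-04       10.39        2.48
  Δ        1.1349e-04  1.1349e-04 -1.1349e-04 -1.1349e-04
  eq          0.03835  6.8114e-04       10.39        2.48
  solve Keq expr → x = -1.1349e-04; check Q = 9.8610e+05
Then add 0.03896 M of J.
Step 3:
                    G           J           E           A
  init        0.03835     0.03964       10.39        2.48
  Δ           -0.0338     -0.0338      0.0338      0.0338
  eq         0.004549    0.005839       10.42       2.513
  solve Keq expr → x = 0.0338; check Q = 9.8610e+05

Q₀ = 7515; Q < K (proceeds forward)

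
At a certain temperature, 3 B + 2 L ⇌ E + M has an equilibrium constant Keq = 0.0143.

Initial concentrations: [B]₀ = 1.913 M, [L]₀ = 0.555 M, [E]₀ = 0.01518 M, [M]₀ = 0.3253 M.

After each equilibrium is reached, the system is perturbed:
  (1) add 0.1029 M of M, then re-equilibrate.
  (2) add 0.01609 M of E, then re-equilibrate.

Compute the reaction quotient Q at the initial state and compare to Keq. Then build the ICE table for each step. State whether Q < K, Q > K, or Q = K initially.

Q₀ = 0.00229 vs Keq = 0.0143 ⇒ Q<K, forward
Step 1:
                    B           L           E           M
  init          1.913       0.555     0.01518      0.3253
  Δ            -0.113    -0.07535     0.03768     0.03768
  eq              1.8      0.4796     0.05286       0.363
  solve Keq expr → x = 0.03768; check Q = 0.0143
Then add 0.1029 M of M.
Step 2:
                    B           L           E           M
  init            1.8      0.4796     0.05286      0.4659
  Δ             0.021       0.014   -0.007001   -0.007001
  eq            1.821      0.4936     0.04586      0.4589
  solve Keq expr → x = -0.007001; check Q = 0.0143
Then add 0.01609 M of E.
Step 3:
                    B           L           E           M
  init          1.821      0.4936     0.06195      0.4589
  Δ           0.02772     0.01848   -0.009242   -0.009242
  eq            1.849      0.5121      0.0527      0.4496
  solve Keq expr → x = -0.009242; check Q = 0.0143

Q₀ = 0.00229; Q < K (proceeds forward)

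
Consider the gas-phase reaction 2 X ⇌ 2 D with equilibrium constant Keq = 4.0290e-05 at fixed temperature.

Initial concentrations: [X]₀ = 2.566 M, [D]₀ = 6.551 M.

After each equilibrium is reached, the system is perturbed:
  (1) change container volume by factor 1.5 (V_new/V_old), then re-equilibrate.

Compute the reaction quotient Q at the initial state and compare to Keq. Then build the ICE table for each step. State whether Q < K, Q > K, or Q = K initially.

Q₀ = 6.518; Q > K (proceeds reverse)

Q₀ = 6.518 vs Keq = 4.0290e-05 ⇒ Q>K, reverse
Step 1:
                   X          D
  init         2.566      6.551
  Δ            6.493     -6.493
  eq           9.059     0.0575
  solve Keq expr → x = -3.247; check Q = 4.0290e-05
Then change container volume by factor 1.5 (V_new/V_old).
Step 2:
                   X          D
  init          6.04    0.03834
  Δ                0          0
  eq            6.04    0.03834
  solve Keq expr → x = 0; check Q = 4.0290e-05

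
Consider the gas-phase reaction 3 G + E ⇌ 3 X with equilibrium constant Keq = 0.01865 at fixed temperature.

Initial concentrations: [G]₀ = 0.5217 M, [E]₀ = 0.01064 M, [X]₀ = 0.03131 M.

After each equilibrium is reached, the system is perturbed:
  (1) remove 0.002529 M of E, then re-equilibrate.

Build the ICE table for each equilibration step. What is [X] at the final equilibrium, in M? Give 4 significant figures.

[X]_eq = 0.02884 M

Q₀ = 0.02032 vs Keq = 0.01865 ⇒ Q>K, reverse
Step 1:
                   G          E          X
  Initial     0.5217    0.01064    0.03131
  Change  6.4068e-04 2.1356e-04 -6.4068e-04
  Equil       0.5223    0.01085    0.03067
  solve Keq expr → x = -2.1356e-04; check Q = 0.01865
Then remove 0.002529 M of E.
Step 2:
                   G          E          X
  Initial     0.5223   0.008325    0.03067
  Change    0.001827 6.0888e-04  -0.001827
  Equil       0.5242   0.008933    0.02884
  solve Keq expr → x = -6.0888e-04; check Q = 0.01865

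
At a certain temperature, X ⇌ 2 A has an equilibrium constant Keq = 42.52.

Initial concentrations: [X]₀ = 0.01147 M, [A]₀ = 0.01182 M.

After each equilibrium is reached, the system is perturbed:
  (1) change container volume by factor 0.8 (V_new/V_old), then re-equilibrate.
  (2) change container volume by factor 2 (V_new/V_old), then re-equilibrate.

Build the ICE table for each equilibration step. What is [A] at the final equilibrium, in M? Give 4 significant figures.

Q₀ = 0.01218 vs Keq = 42.52 ⇒ Q<K, forward
Step 1:
                  X         A
  I         0.01147   0.01182
  C        -0.01144   0.02288
  E       2.8324e-05    0.0347
  solve Keq expr → x = 0.01144; check Q = 42.52
Then change container volume by factor 0.8 (V_new/V_old).
Step 2:
                  X         A
  I       3.5405e-05   0.04338
  C       8.8152e-06 -1.7630e-05
  E       4.4220e-05   0.04336
  solve Keq expr → x = -8.8152e-06; check Q = 42.52
Then change container volume by factor 2 (V_new/V_old).
Step 3:
                  X         A
  I       2.2110e-05   0.02168
  C       -1.1032e-05 2.2065e-05
  E       1.1077e-05    0.0217
  solve Keq expr → x = 1.1032e-05; check Q = 42.52

[A]_eq = 0.0217 M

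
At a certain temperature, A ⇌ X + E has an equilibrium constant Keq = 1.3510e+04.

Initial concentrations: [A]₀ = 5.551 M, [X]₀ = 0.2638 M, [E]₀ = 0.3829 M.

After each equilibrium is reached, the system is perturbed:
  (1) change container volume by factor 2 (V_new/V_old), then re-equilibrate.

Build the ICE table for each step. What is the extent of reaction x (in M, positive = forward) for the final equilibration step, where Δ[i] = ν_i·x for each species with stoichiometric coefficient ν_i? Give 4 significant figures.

Q₀ = 0.0182 vs Keq = 1.3510e+04 ⇒ Q<K, forward
Step 1:
                   A          X          E
  init         5.551     0.2638     0.3829
  Δ           -5.548      5.548      5.548
  eq        0.002552      5.812      5.931
  solve Keq expr → x = 5.548; check Q = 1.3510e+04
Then change container volume by factor 2 (V_new/V_old).
Step 2:
                   A          X          E
  init      0.001276      2.906      2.966
  Δ       -6.3767e-04 6.3767e-04 6.3767e-04
  eq      6.3822e-04      2.907      2.966
  solve Keq expr → x = 6.3767e-04; check Q = 1.3510e+04

x = 6.3767e-04 M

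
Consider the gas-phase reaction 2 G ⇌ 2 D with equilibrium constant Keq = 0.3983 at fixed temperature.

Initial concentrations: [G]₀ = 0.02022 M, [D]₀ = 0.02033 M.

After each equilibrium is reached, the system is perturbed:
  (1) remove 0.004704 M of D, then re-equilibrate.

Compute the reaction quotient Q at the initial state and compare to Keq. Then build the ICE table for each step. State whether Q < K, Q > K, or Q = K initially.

Q₀ = 1.011; Q > K (proceeds reverse)

Q₀ = 1.011 vs Keq = 0.3983 ⇒ Q>K, reverse
Step 1:
                    G           D
  init        0.02022     0.02033
  Δ           0.00464    -0.00464
  eq          0.02486     0.01569
  solve Keq expr → x = -0.00232; check Q = 0.3983
Then remove 0.004704 M of D.
Step 2:
                    G           D
  init        0.02486     0.01099
  Δ         -0.002884    0.002884
  eq          0.02198     0.01387
  solve Keq expr → x = 0.001442; check Q = 0.3983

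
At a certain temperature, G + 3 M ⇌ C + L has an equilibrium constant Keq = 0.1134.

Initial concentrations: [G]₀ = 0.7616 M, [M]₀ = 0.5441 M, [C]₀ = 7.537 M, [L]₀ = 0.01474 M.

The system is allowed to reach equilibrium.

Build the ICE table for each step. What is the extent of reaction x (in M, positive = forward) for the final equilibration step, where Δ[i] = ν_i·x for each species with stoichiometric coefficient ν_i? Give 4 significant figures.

x = -0.01245 M

Q₀ = 0.9056 vs Keq = 0.1134 ⇒ Q>K, reverse
Step 1:
                  G         M         C         L
  Initial    0.7616    0.5441     7.537   0.01474
  Change    0.01245   0.03734  -0.01245  -0.01245
  Equil       0.774    0.5814     7.525  0.002293
  solve Keq expr → x = -0.01245; check Q = 0.1134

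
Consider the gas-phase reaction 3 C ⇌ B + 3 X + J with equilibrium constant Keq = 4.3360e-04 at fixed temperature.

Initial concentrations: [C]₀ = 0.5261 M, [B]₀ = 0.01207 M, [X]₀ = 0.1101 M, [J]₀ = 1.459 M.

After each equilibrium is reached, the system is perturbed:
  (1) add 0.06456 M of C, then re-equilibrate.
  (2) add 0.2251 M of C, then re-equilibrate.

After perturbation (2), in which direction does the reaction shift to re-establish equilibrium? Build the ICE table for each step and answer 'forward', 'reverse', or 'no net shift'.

Direction: forward

Q₀ = 1.6141e-04 vs Keq = 4.3360e-04 ⇒ Q<K, forward
Step 1:
                    C           B           X           J
  Initial      0.5261     0.01207      0.1101       1.459
  Change     -0.01846    0.006152     0.01846    0.006152
  Equil        0.5076     0.01822      0.1286       1.465
  solve Keq expr → x = 0.006152; check Q = 4.3360e-04
Then add 0.06456 M of C.
Step 2:
                    C           B           X           J
  Initial      0.5722     0.01822      0.1286       1.465
  Change     -0.00794    0.002647     0.00794    0.002647
  Equil        0.5643     0.02087      0.1365       1.468
  solve Keq expr → x = 0.002647; check Q = 4.3360e-04
Then add 0.2251 M of C.
Step 3:
                    C           B           X           J
  Initial      0.7894     0.02087      0.1365       1.468
  Change      -0.0269    0.008966      0.0269    0.008966
  Equil        0.7625     0.02983      0.1634       1.477
  solve Keq expr → x = 0.008966; check Q = 4.3360e-04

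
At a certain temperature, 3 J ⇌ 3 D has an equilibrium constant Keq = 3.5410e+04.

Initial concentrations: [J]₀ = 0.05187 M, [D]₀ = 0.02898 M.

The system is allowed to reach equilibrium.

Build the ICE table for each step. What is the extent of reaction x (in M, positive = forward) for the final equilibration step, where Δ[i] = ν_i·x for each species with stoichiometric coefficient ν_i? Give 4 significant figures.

Q₀ = 0.1744 vs Keq = 3.5410e+04 ⇒ Q<K, forward
Step 1:
                  J         D
  I         0.05187   0.02898
  C        -0.04948   0.04948
  E        0.002389   0.07846
  solve Keq expr → x = 0.01649; check Q = 3.5410e+04

x = 0.01649 M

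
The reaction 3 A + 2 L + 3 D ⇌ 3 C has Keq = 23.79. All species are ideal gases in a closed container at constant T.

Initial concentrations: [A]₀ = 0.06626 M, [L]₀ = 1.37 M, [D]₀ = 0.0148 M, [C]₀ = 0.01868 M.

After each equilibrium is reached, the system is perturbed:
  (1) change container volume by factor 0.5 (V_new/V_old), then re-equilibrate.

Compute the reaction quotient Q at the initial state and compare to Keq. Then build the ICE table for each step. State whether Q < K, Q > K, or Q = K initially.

Q₀ = 3683; Q > K (proceeds reverse)

Q₀ = 3683 vs Keq = 23.79 ⇒ Q>K, reverse
Step 1:
                    A           L           D           C
  init        0.06626        1.37      0.0148     0.01868
  Δ           0.01143    0.007617     0.01143    -0.01143
  eq          0.07769       1.378     0.02623    0.007255
  solve Keq expr → x = -0.003808; check Q = 23.79
Then change container volume by factor 0.5 (V_new/V_old).
Step 2:
                    A           L           D           C
  init         0.1554       2.755     0.05245     0.01451
  Δ          -0.01507    -0.01004    -0.01507     0.01507
  eq           0.1403       2.745     0.03738     0.02958
  solve Keq expr → x = 0.005022; check Q = 23.79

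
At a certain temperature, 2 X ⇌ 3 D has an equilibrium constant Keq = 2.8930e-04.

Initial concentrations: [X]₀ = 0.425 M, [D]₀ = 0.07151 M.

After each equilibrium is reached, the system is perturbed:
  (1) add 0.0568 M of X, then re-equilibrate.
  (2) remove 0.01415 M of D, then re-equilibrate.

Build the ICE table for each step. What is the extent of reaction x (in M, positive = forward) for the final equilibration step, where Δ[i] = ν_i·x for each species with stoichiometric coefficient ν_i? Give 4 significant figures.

x = 0.004548 M

Q₀ = 0.002025 vs Keq = 2.8930e-04 ⇒ Q>K, reverse
Step 1:
                   X          D
  Initial      0.425    0.07151
  Change      0.0219   -0.03285
  Equil       0.4469    0.03866
  solve Keq expr → x = -0.01095; check Q = 2.8930e-04
Then add 0.0568 M of X.
Step 2:
                   X          D
  Initial     0.5037    0.03866
  Change   -0.002064   0.003096
  Equil       0.5016    0.04176
  solve Keq expr → x = 0.001032; check Q = 2.8930e-04
Then remove 0.01415 M of D.
Step 3:
                   X          D
  Initial     0.5016    0.02761
  Change   -0.009096    0.01364
  Equil       0.4925    0.04125
  solve Keq expr → x = 0.004548; check Q = 2.8930e-04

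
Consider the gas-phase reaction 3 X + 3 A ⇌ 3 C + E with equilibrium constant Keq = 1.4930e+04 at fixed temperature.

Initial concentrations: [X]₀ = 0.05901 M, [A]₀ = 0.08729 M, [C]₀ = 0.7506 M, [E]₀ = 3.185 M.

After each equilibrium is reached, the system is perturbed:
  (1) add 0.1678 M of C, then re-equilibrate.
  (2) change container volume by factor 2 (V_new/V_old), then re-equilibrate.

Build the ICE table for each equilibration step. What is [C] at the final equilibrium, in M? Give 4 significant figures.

[C]_eq = 0.3645 M

Q₀ = 9.8552e+06 vs Keq = 1.4930e+04 ⇒ Q>K, reverse
Step 1:
                    X           A           C           E
  Initial     0.05901     0.08729      0.7506       3.185
  Change       0.1209      0.1209     -0.1209    -0.04031
  Equil        0.1799      0.2082      0.6297       3.145
  solve Keq expr → x = -0.04031; check Q = 1.4930e+04
Then add 0.1678 M of C.
Step 2:
                    X           A           C           E
  Initial      0.1799      0.2082      0.7975       3.145
  Change      0.02122     0.02122    -0.02122   -0.007073
  Equil        0.2012      0.2294      0.7763       3.138
  solve Keq expr → x = -0.007073; check Q = 1.4930e+04
Then change container volume by factor 2 (V_new/V_old).
Step 3:
                    X           A           C           E
  Initial      0.1006      0.1147      0.3881       1.569
  Change      0.02359     0.02359    -0.02359   -0.007863
  Equil        0.1242      0.1383      0.3645       1.561
  solve Keq expr → x = -0.007863; check Q = 1.4930e+04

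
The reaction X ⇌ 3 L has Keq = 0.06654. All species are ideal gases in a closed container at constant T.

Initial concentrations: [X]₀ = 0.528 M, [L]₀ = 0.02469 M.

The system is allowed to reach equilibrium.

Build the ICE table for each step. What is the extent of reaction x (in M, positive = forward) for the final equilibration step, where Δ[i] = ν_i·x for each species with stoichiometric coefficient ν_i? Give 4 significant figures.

Q₀ = 2.8506e-05 vs Keq = 0.06654 ⇒ Q<K, forward
Step 1:
                  X         L
  init        0.528   0.02469
  Δ        -0.09403    0.2821
  eq          0.434    0.3068
  solve Keq expr → x = 0.09403; check Q = 0.06654

x = 0.09403 M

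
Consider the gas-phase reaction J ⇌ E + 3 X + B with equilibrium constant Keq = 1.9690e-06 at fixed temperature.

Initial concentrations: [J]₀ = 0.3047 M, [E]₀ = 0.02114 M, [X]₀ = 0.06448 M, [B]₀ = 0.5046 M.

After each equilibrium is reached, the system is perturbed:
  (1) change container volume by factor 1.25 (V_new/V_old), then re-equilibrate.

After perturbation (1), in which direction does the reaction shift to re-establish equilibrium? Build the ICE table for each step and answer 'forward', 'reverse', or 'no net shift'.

Q₀ = 9.3854e-06 vs Keq = 1.9690e-06 ⇒ Q>K, reverse
Step 1:
                  J         E         X         B
  init       0.3047   0.02114   0.06448    0.5046
  Δ        0.006789 -0.006789  -0.02037 -0.006789
  eq         0.3115   0.01435   0.04411    0.4978
  solve Keq expr → x = -0.006789; check Q = 1.9690e-06
Then change container volume by factor 1.25 (V_new/V_old).
Step 2:
                  J         E         X         B
  init       0.2492   0.01148   0.03529    0.3982
  Δ       -0.002855  0.002855  0.008565  0.002855
  eq         0.2463   0.01434   0.04386    0.4011
  solve Keq expr → x = 0.002855; check Q = 1.9690e-06

Direction: forward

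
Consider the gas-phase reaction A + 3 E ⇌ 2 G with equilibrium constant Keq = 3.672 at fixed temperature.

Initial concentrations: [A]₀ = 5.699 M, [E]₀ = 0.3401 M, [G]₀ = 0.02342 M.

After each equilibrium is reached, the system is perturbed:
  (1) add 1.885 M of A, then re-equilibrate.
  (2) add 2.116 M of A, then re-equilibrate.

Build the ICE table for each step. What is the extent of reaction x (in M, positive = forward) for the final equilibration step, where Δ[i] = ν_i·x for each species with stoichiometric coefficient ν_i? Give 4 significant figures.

x = 0.002253 M

Q₀ = 0.002447 vs Keq = 3.672 ⇒ Q<K, forward
Step 1:
                  A         E         G
  Initial     5.699    0.3401   0.02342
  Change   -0.07545   -0.2264    0.1509
  Equil       5.624    0.1137    0.1743
  solve Keq expr → x = 0.07545; check Q = 3.672
Then add 1.885 M of A.
Step 2:
                  A         E         G
  Initial     7.509    0.1137    0.1743
  Change  -0.002757  -0.00827  0.005513
  Equil       7.506    0.1055    0.1798
  solve Keq expr → x = 0.002757; check Q = 3.672
Then add 2.116 M of A.
Step 3:
                  A         E         G
  Initial     9.622    0.1055    0.1798
  Change  -0.002253 -0.006758  0.004505
  Equil        9.62   0.09872    0.1843
  solve Keq expr → x = 0.002253; check Q = 3.672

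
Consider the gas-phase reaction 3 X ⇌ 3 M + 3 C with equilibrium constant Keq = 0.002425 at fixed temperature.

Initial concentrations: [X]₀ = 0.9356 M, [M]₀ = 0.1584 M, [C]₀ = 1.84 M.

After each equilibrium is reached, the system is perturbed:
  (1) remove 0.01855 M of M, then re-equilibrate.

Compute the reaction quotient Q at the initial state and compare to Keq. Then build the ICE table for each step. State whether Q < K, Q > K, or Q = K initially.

Q₀ = 0.03023; Q > K (proceeds reverse)

Q₀ = 0.03023 vs Keq = 0.002425 ⇒ Q>K, reverse
Step 1:
                    X           M           C
  Initial      0.9356      0.1584        1.84
  Change      0.08078    -0.08078    -0.08078
  Equil         1.016     0.07762       1.759
  solve Keq expr → x = -0.02693; check Q = 0.002425
Then remove 0.01855 M of M.
Step 2:
                    X           M           C
  Initial       1.016     0.05907       1.759
  Change     -0.01657     0.01657     0.01657
  Equil        0.9998     0.07564       1.776
  solve Keq expr → x = 0.005524; check Q = 0.002425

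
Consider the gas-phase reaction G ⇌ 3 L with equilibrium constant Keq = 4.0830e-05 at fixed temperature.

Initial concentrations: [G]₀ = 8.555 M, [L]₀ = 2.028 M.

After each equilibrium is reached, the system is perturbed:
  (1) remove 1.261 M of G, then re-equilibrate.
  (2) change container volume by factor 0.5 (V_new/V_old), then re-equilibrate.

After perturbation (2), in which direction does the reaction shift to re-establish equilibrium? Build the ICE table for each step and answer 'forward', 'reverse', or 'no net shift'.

Direction: reverse

Q₀ = 0.975 vs Keq = 4.0830e-05 ⇒ Q>K, reverse
Step 1:
                    G           L
  init          8.555       2.028
  Δ            0.6519      -1.956
  eq            9.207     0.07217
  solve Keq expr → x = -0.6519; check Q = 4.0830e-05
Then remove 1.261 M of G.
Step 2:
                    G           L
  init          7.946     0.07217
  Δ          0.001152   -0.003455
  eq            7.947     0.06872
  solve Keq expr → x = -0.001152; check Q = 4.0830e-05
Then change container volume by factor 0.5 (V_new/V_old).
Step 3:
                    G           L
  init          15.89      0.1374
  Δ           0.01694    -0.05083
  eq            15.91     0.08661
  solve Keq expr → x = -0.01694; check Q = 4.0830e-05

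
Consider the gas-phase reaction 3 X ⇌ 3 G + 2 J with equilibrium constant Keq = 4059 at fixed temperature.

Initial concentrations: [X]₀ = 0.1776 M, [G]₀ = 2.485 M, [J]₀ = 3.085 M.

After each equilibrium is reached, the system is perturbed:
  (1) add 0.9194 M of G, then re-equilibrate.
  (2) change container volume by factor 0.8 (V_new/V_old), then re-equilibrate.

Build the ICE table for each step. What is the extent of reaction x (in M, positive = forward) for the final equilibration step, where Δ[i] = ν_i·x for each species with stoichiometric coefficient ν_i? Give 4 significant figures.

Q₀ = 2.6071e+04 vs Keq = 4059 ⇒ Q>K, reverse
Step 1:
                   X          G          J
  init        0.1776      2.485      3.085
  Δ           0.1295    -0.1295   -0.08631
  eq          0.3071      2.356      2.999
  solve Keq expr → x = -0.04316; check Q = 4059
Then add 0.9194 M of G.
Step 2:
                   X          G          J
  init        0.3071      3.275      2.999
  Δ           0.1006    -0.1006   -0.06704
  eq          0.4076      3.174      2.932
  solve Keq expr → x = -0.03352; check Q = 4059
Then change container volume by factor 0.8 (V_new/V_old).
Step 3:
                   X          G          J
  init        0.5095      3.968      3.665
  Δ          0.06701   -0.06701   -0.04467
  eq          0.5765      3.901       3.62
  solve Keq expr → x = -0.02234; check Q = 4059

x = -0.02234 M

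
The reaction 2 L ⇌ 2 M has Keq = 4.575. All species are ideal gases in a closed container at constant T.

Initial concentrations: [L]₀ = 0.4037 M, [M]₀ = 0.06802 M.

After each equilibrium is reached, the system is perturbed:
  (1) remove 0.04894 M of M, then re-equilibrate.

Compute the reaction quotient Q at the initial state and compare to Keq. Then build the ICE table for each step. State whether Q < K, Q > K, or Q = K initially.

Q₀ = 0.02839; Q < K (proceeds forward)

Q₀ = 0.02839 vs Keq = 4.575 ⇒ Q<K, forward
Step 1:
                   L          M
  init        0.4037    0.06802
  Δ          -0.2534     0.2534
  eq          0.1503     0.3214
  solve Keq expr → x = 0.1267; check Q = 4.575
Then remove 0.04894 M of M.
Step 2:
                   L          M
  init        0.1503     0.2725
  Δ         -0.01559    0.01559
  eq          0.1347     0.2881
  solve Keq expr → x = 0.007796; check Q = 4.575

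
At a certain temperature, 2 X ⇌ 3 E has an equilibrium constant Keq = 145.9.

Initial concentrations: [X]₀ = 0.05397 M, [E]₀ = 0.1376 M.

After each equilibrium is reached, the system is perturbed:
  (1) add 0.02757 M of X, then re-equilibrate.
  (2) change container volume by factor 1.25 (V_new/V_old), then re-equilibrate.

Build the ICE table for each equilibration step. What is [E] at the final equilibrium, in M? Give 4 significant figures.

[E]_eq = 0.1971 M

Q₀ = 0.8944 vs Keq = 145.9 ⇒ Q<K, forward
Step 1:
                  X         E
  init      0.05397    0.1376
  Δ        -0.04618   0.06927
  eq        0.00779    0.2069
  solve Keq expr → x = 0.02309; check Q = 145.9
Then add 0.02757 M of X.
Step 2:
                  X         E
  init      0.03536    0.2069
  Δ        -0.02533   0.03799
  eq        0.01003    0.2449
  solve Keq expr → x = 0.01266; check Q = 145.9
Then change container volume by factor 1.25 (V_new/V_old).
Step 3:
                  X         E
  init     0.008025    0.1959
  Δ       -7.8261e-04  0.001174
  eq       0.007242    0.1971
  solve Keq expr → x = 3.9130e-04; check Q = 145.9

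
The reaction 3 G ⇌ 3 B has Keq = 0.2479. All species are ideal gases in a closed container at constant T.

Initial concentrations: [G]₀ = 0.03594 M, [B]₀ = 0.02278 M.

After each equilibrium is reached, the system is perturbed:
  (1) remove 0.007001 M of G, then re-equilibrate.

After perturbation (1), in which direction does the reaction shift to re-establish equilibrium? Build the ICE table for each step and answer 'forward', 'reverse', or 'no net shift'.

Direction: reverse

Q₀ = 0.2546 vs Keq = 0.2479 ⇒ Q>K, reverse
Step 1:
                    G           B
  I           0.03594     0.02278
  C        1.2455e-04 -1.2455e-04
  E           0.03606     0.02266
  solve Keq expr → x = -4.1517e-05; check Q = 0.2479
Then remove 0.007001 M of G.
Step 2:
                    G           B
  I           0.02906     0.02266
  C          0.002701   -0.002701
  E           0.03176     0.01995
  solve Keq expr → x = -9.0038e-04; check Q = 0.2479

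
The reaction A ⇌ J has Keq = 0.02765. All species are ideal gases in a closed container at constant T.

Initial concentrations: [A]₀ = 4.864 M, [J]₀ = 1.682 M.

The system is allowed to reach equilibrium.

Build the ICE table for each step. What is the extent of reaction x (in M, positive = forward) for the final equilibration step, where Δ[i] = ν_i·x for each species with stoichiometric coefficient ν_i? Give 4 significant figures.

Q₀ = 0.3458 vs Keq = 0.02765 ⇒ Q>K, reverse
Step 1:
                  A         J
  init        4.864     1.682
  Δ           1.506    -1.506
  eq           6.37    0.1761
  solve Keq expr → x = -1.506; check Q = 0.02765

x = -1.506 M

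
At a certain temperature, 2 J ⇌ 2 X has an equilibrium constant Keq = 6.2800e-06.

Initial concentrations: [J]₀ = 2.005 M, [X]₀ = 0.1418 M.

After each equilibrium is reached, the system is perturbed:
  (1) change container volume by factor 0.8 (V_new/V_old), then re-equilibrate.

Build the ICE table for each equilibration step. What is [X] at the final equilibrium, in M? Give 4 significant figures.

[X]_eq = 0.006708 M

Q₀ = 0.005002 vs Keq = 6.2800e-06 ⇒ Q>K, reverse
Step 1:
                   J          X
  I            2.005     0.1418
  C           0.1364    -0.1364
  E            2.141   0.005366
  solve Keq expr → x = -0.06822; check Q = 6.2800e-06
Then change container volume by factor 0.8 (V_new/V_old).
Step 2:
                   J          X
  I            2.677   0.006708
  C                0          0
  E            2.677   0.006708
  solve Keq expr → x = 0; check Q = 6.2800e-06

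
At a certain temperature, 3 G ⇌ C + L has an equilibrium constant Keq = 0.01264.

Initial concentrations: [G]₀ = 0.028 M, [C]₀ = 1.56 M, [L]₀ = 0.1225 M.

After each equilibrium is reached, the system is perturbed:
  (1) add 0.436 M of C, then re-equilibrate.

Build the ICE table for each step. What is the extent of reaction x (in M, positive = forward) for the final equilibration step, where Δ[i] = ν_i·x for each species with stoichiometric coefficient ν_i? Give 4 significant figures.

Q₀ = 8705 vs Keq = 0.01264 ⇒ Q>K, reverse
Step 1:
                   G          C          L
  init         0.028       1.56     0.1225
  Δ           0.3659     -0.122     -0.122
  eq          0.3939      1.438 5.3715e-04
  solve Keq expr → x = -0.122; check Q = 0.01264
Then add 0.436 M of C.
Step 2:
                   G          C          L
  init        0.3939      1.874 5.3715e-04
  Δ       3.7133e-04 -1.2378e-04 -1.2378e-04
  eq          0.3943      1.874 4.1338e-04
  solve Keq expr → x = -1.2378e-04; check Q = 0.01264

x = -1.2378e-04 M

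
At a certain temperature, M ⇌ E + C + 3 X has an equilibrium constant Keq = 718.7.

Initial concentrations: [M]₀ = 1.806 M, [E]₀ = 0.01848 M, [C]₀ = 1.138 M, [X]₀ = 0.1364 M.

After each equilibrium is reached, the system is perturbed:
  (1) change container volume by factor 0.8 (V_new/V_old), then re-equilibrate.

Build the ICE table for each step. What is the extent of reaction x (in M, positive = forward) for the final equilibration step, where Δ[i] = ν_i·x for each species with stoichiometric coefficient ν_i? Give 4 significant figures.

Q₀ = 2.9551e-05 vs Keq = 718.7 ⇒ Q<K, forward
Step 1:
                  M         E         C         X
  Initial     1.806   0.01848     1.138    0.1364
  Change     -1.399     1.399     1.399     4.197
  Equil      0.4071     1.417     2.537     4.333
  solve Keq expr → x = 1.399; check Q = 718.7
Then change container volume by factor 0.8 (V_new/V_old).
Step 2:
                  M         E         C         X
  Initial    0.5088     1.772     3.171     5.416
  Change     0.2056   -0.2056   -0.2056   -0.6169
  Equil      0.7145     1.566     2.966       4.8
  solve Keq expr → x = -0.2056; check Q = 718.7

x = -0.2056 M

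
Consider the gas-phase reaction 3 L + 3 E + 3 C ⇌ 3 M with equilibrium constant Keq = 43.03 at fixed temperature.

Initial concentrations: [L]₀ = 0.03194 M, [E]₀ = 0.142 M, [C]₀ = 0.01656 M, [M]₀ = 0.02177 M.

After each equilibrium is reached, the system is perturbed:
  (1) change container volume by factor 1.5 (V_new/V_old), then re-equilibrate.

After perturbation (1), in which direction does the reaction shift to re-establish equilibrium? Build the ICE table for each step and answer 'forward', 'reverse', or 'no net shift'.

Direction: reverse

Q₀ = 2.4351e+07 vs Keq = 43.03 ⇒ Q>K, reverse
Step 1:
                  L         E         C         M
  init      0.03194     0.142   0.01656   0.02177
  Δ         0.02065   0.02065   0.02065  -0.02065
  eq        0.05259    0.1627   0.03721  0.001116
  solve Keq expr → x = -0.006885; check Q = 43.03
Then change container volume by factor 1.5 (V_new/V_old).
Step 2:
                  L         E         C         M
  init      0.03506    0.1084   0.02481 7.4373e-04
  Δ       4.0270e-04 4.0270e-04 4.0270e-04 -4.0270e-04
  eq        0.03547    0.1088   0.02521 3.4103e-04
  solve Keq expr → x = -1.3423e-04; check Q = 43.03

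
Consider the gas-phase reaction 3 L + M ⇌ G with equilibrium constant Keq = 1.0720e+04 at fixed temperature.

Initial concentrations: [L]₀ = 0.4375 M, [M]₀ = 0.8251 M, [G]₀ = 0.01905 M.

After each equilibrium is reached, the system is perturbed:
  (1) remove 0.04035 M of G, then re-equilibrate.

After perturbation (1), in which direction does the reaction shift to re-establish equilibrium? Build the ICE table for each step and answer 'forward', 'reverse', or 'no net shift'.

Direction: forward

Q₀ = 0.2757 vs Keq = 1.0720e+04 ⇒ Q<K, forward
Step 1:
                  L         M         G
  Initial    0.4375    0.8251   0.01905
  Change    -0.4099   -0.1366    0.1366
  Equil     0.02763    0.6885    0.1557
  solve Keq expr → x = 0.1366; check Q = 1.0720e+04
Then remove 0.04035 M of G.
Step 2:
                  L         M         G
  Initial   0.02763    0.6885    0.1153
  Change  -0.002558 -8.5256e-04 8.5256e-04
  Equil     0.02507    0.6876    0.1162
  solve Keq expr → x = 8.5256e-04; check Q = 1.0720e+04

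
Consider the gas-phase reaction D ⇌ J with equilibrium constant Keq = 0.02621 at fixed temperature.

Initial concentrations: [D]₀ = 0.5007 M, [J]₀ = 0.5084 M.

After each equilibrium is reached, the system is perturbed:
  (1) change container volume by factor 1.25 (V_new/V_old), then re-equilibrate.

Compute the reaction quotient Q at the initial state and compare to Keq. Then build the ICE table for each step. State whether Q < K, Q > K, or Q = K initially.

Q₀ = 1.015; Q > K (proceeds reverse)

Q₀ = 1.015 vs Keq = 0.02621 ⇒ Q>K, reverse
Step 1:
                   D          J
  I           0.5007     0.5084
  C           0.4826    -0.4826
  E           0.9833    0.02577
  solve Keq expr → x = -0.4826; check Q = 0.02621
Then change container volume by factor 1.25 (V_new/V_old).
Step 2:
                   D          J
  I           0.7867    0.02062
  C                0          0
  E           0.7867    0.02062
  solve Keq expr → x = 0; check Q = 0.02621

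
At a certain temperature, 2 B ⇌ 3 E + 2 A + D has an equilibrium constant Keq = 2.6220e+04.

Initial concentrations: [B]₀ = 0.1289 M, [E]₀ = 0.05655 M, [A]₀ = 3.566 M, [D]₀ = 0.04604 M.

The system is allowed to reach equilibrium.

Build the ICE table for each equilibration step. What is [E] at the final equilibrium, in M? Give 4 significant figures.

Q₀ = 0.006372 vs Keq = 2.6220e+04 ⇒ Q<K, forward
Step 1:
                   B          E          A          D
  Initial     0.1289    0.05655      3.566    0.04604
  Change      -0.128     0.1919      0.128    0.06398
  Equil   9.3732e-04     0.2485      3.694       0.11
  solve Keq expr → x = 0.06398; check Q = 2.6220e+04

[E]_eq = 0.2485 M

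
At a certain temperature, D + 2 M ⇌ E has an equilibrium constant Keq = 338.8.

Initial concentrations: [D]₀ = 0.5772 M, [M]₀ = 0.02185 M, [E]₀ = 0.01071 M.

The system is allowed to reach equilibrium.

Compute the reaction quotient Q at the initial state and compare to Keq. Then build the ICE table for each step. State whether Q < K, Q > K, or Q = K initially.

Q₀ = 38.87; Q < K (proceeds forward)

Q₀ = 38.87 vs Keq = 338.8 ⇒ Q<K, forward
Step 1:
                    D           M           E
  I            0.5772     0.02185     0.01071
  C         -0.006244    -0.01249    0.006244
  E             0.571    0.009362     0.01695
  solve Keq expr → x = 0.006244; check Q = 338.8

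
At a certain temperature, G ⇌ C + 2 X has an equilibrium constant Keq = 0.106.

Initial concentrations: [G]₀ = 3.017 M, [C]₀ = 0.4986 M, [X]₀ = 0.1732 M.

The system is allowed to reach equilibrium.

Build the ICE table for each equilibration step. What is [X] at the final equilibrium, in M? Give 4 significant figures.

[X]_eq = 0.636 M

Q₀ = 0.004958 vs Keq = 0.106 ⇒ Q<K, forward
Step 1:
                   G          C          X
  init         3.017     0.4986     0.1732
  Δ          -0.2314     0.2314     0.4628
  eq           2.786       0.73      0.636
  solve Keq expr → x = 0.2314; check Q = 0.106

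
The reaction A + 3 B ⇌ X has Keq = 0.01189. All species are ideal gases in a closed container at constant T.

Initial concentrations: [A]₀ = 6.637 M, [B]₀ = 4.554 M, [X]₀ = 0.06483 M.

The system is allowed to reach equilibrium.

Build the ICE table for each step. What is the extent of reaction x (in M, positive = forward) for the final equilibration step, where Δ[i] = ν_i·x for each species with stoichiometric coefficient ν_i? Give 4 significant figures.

Q₀ = 1.0342e-04 vs Keq = 0.01189 ⇒ Q<K, forward
Step 1:
                   A          B          X
  Initial      6.637      4.554    0.06483
  Change     -0.7593     -2.278     0.7593
  Equil        5.878      2.276     0.8241
  solve Keq expr → x = 0.7593; check Q = 0.01189

x = 0.7593 M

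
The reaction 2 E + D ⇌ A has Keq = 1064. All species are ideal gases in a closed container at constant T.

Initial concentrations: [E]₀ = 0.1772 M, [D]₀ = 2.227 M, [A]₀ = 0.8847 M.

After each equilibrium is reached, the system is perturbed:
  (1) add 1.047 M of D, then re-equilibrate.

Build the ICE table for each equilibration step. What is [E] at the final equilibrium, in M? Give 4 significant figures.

[E]_eq = 0.01685 M

Q₀ = 12.65 vs Keq = 1064 ⇒ Q<K, forward
Step 1:
                    E           D           A
  I            0.1772       2.227      0.8847
  C           -0.1567    -0.07834     0.07834
  E           0.02052       2.149       0.963
  solve Keq expr → x = 0.07834; check Q = 1064
Then add 1.047 M of D.
Step 2:
                    E           D           A
  I           0.02052       3.196       0.963
  C         -0.003674   -0.001837    0.001837
  E           0.01685       3.194      0.9649
  solve Keq expr → x = 0.001837; check Q = 1064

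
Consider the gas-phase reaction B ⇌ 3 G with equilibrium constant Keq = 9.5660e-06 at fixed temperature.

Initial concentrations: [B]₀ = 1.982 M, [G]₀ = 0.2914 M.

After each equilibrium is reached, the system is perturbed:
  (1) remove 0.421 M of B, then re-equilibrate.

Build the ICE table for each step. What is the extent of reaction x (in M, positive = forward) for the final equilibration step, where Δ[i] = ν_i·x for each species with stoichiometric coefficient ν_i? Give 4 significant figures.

x = -6.5711e-04 M

Q₀ = 0.01248 vs Keq = 9.5660e-06 ⇒ Q>K, reverse
Step 1:
                   B          G
  Initial      1.982     0.2914
  Change     0.08812    -0.2643
  Equil         2.07    0.02705
  solve Keq expr → x = -0.08812; check Q = 9.5660e-06
Then remove 0.421 M of B.
Step 2:
                   B          G
  Initial      1.649    0.02705
  Change  6.5711e-04  -0.001971
  Equil         1.65    0.02508
  solve Keq expr → x = -6.5711e-04; check Q = 9.5660e-06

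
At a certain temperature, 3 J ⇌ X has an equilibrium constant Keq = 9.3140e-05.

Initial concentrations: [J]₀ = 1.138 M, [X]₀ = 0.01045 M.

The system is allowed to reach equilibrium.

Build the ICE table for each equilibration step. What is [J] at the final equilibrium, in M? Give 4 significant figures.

[J]_eq = 1.169 M

Q₀ = 0.007091 vs Keq = 9.3140e-05 ⇒ Q>K, reverse
Step 1:
                    J           X
  I             1.138     0.01045
  C            0.0309     -0.0103
  E             1.169  1.4876e-04
  solve Keq expr → x = -0.0103; check Q = 9.3140e-05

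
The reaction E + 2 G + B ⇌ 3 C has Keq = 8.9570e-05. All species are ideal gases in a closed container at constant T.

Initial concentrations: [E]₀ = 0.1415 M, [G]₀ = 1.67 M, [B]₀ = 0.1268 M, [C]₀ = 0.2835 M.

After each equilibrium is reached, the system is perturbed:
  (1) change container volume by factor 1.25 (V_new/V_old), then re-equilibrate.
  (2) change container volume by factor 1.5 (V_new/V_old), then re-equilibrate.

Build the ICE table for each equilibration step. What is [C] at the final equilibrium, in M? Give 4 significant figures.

Q₀ = 0.4554 vs Keq = 8.9570e-05 ⇒ Q>K, reverse
Step 1:
                  E         G         B         C
  I          0.1415      1.67    0.1268    0.2835
  C         0.08632    0.1726   0.08632    -0.259
  E          0.2278     1.843    0.2131   0.02453
  solve Keq expr → x = -0.08632; check Q = 8.9570e-05
Then change container volume by factor 1.25 (V_new/V_old).
Step 2:
                  E         G         B         C
  I          0.1823     1.474    0.1705   0.01963
  C       4.5598e-04 9.1196e-04 4.5598e-04 -0.001368
  E          0.1827     1.475     0.171   0.01826
  solve Keq expr → x = -4.5598e-04; check Q = 8.9570e-05
Then change container volume by factor 1.5 (V_new/V_old).
Step 3:
                  E         G         B         C
  I          0.1218    0.9834     0.114   0.01217
  C       5.0050e-04  0.001001 5.0050e-04 -0.001501
  E          0.1223    0.9844    0.1145   0.01067
  solve Keq expr → x = -5.0050e-04; check Q = 8.9570e-05

[C]_eq = 0.01067 M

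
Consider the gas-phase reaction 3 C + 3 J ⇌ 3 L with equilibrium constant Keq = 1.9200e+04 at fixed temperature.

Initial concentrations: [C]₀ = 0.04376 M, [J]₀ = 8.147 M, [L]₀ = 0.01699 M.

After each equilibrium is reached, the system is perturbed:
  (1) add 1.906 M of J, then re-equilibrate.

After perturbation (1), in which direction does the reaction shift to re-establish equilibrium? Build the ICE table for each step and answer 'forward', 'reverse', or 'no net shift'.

Direction: forward

Q₀ = 1.0823e-04 vs Keq = 1.9200e+04 ⇒ Q<K, forward
Step 1:
                   C          J          L
  Initial    0.04376      8.147    0.01699
  Change    -0.04348   -0.04348    0.04348
  Equil   2.7868e-04      8.104    0.06047
  solve Keq expr → x = 0.01449; check Q = 1.9200e+04
Then add 1.906 M of J.
Step 2:
                   C          J          L
  Initial 2.7868e-04      10.01    0.06047
  Change  -5.2868e-05 -5.2868e-05 5.2868e-05
  Equil   2.2581e-04      10.01    0.06052
  solve Keq expr → x = 1.7623e-05; check Q = 1.9200e+04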